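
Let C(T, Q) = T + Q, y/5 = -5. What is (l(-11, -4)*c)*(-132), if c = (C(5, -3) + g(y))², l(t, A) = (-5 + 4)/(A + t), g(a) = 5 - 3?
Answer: -704/5 ≈ -140.80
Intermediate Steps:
y = -25 (y = 5*(-5) = -25)
g(a) = 2
l(t, A) = -1/(A + t)
C(T, Q) = Q + T
c = 16 (c = ((-3 + 5) + 2)² = (2 + 2)² = 4² = 16)
(l(-11, -4)*c)*(-132) = (-1/(-4 - 11)*16)*(-132) = (-1/(-15)*16)*(-132) = (-1*(-1/15)*16)*(-132) = ((1/15)*16)*(-132) = (16/15)*(-132) = -704/5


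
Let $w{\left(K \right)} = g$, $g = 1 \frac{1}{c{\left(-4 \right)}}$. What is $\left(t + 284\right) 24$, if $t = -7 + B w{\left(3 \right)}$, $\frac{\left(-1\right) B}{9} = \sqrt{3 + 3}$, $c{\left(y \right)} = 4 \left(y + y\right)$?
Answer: $6648 + \frac{27 \sqrt{6}}{4} \approx 6664.5$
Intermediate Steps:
$c{\left(y \right)} = 8 y$ ($c{\left(y \right)} = 4 \cdot 2 y = 8 y$)
$g = - \frac{1}{32}$ ($g = 1 \frac{1}{8 \left(-4\right)} = 1 \frac{1}{-32} = 1 \left(- \frac{1}{32}\right) = - \frac{1}{32} \approx -0.03125$)
$B = - 9 \sqrt{6}$ ($B = - 9 \sqrt{3 + 3} = - 9 \sqrt{6} \approx -22.045$)
$w{\left(K \right)} = - \frac{1}{32}$
$t = -7 + \frac{9 \sqrt{6}}{32}$ ($t = -7 + - 9 \sqrt{6} \left(- \frac{1}{32}\right) = -7 + \frac{9 \sqrt{6}}{32} \approx -6.3111$)
$\left(t + 284\right) 24 = \left(\left(-7 + \frac{9 \sqrt{6}}{32}\right) + 284\right) 24 = \left(277 + \frac{9 \sqrt{6}}{32}\right) 24 = 6648 + \frac{27 \sqrt{6}}{4}$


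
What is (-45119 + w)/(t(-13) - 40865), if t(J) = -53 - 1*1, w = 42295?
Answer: 2824/40919 ≈ 0.069014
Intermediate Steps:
t(J) = -54 (t(J) = -53 - 1 = -54)
(-45119 + w)/(t(-13) - 40865) = (-45119 + 42295)/(-54 - 40865) = -2824/(-40919) = -2824*(-1/40919) = 2824/40919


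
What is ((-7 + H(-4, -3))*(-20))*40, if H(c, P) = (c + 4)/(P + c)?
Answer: 5600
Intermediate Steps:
H(c, P) = (4 + c)/(P + c)
((-7 + H(-4, -3))*(-20))*40 = ((-7 + (4 - 4)/(-3 - 4))*(-20))*40 = ((-7 + 0/(-7))*(-20))*40 = ((-7 - ⅐*0)*(-20))*40 = ((-7 + 0)*(-20))*40 = -7*(-20)*40 = 140*40 = 5600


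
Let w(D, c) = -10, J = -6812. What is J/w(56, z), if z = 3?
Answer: 3406/5 ≈ 681.20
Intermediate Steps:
J/w(56, z) = -6812/(-10) = -6812*(-⅒) = 3406/5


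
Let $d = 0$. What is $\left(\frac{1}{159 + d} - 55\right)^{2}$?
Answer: $\frac{76457536}{25281} \approx 3024.3$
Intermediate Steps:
$\left(\frac{1}{159 + d} - 55\right)^{2} = \left(\frac{1}{159 + 0} - 55\right)^{2} = \left(\frac{1}{159} - 55\right)^{2} = \left(- \frac{8744}{159}\right)^{2} = \frac{76457536}{25281}$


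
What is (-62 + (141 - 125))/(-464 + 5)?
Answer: 46/459 ≈ 0.10022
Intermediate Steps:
(-62 + (141 - 125))/(-464 + 5) = (-62 + 16)/(-459) = -46*(-1/459) = 46/459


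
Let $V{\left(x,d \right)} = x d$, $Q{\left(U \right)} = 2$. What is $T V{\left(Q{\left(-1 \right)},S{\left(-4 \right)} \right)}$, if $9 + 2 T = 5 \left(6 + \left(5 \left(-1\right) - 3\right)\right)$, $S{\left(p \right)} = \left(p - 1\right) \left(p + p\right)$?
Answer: $-760$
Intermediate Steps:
$S{\left(p \right)} = 2 p \left(-1 + p\right)$ ($S{\left(p \right)} = \left(-1 + p\right) 2 p = 2 p \left(-1 + p\right)$)
$V{\left(x,d \right)} = d x$
$T = - \frac{19}{2}$ ($T = - \frac{9}{2} + \frac{5 \left(6 + \left(5 \left(-1\right) - 3\right)\right)}{2} = - \frac{9}{2} + \frac{5 \left(6 - 8\right)}{2} = - \frac{9}{2} + \frac{5 \left(-2\right)}{2} = - \frac{9}{2} + \frac{1}{2} \left(-10\right) = - \frac{9}{2} - 5 = - \frac{19}{2} \approx -9.5$)
$T V{\left(Q{\left(-1 \right)},S{\left(-4 \right)} \right)} = - \frac{19 \cdot 2 \left(-4\right) \left(-1 - 4\right) 2}{2} = - \frac{19 \cdot 2 \left(-4\right) \left(-5\right) 2}{2} = - \frac{19 \cdot 40 \cdot 2}{2} = \left(- \frac{19}{2}\right) 80 = -760$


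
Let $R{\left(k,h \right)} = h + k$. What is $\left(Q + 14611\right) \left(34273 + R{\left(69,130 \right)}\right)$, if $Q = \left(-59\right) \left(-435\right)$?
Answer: $1388394272$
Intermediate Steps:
$Q = 25665$
$\left(Q + 14611\right) \left(34273 + R{\left(69,130 \right)}\right) = \left(25665 + 14611\right) \left(34273 + \left(130 + 69\right)\right) = 40276 \left(34273 + 199\right) = 40276 \cdot 34472 = 1388394272$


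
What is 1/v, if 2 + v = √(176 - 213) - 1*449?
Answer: -451/203438 - I*√37/203438 ≈ -0.0022169 - 2.99e-5*I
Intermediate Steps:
v = -451 + I*√37 (v = -2 + (√(176 - 213) - 1*449) = -2 + (√(-37) - 449) = -2 + (I*√37 - 449) = -2 + (-449 + I*√37) = -451 + I*√37 ≈ -451.0 + 6.0828*I)
1/v = 1/(-451 + I*√37)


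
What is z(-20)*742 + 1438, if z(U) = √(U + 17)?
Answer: 1438 + 742*I*√3 ≈ 1438.0 + 1285.2*I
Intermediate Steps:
z(U) = √(17 + U)
z(-20)*742 + 1438 = √(17 - 20)*742 + 1438 = √(-3)*742 + 1438 = (I*√3)*742 + 1438 = 742*I*√3 + 1438 = 1438 + 742*I*√3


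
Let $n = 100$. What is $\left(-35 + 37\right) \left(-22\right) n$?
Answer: $-4400$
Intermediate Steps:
$\left(-35 + 37\right) \left(-22\right) n = \left(-35 + 37\right) \left(-22\right) 100 = 2 \left(-22\right) 100 = \left(-44\right) 100 = -4400$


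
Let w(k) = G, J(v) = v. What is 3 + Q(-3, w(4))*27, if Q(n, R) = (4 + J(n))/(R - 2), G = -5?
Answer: -6/7 ≈ -0.85714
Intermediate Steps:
w(k) = -5
Q(n, R) = (4 + n)/(-2 + R) (Q(n, R) = (4 + n)/(R - 2) = (4 + n)/(-2 + R))
3 + Q(-3, w(4))*27 = 3 + ((4 - 3)/(-2 - 5))*27 = 3 + (1/(-7))*27 = 3 - ⅐*1*27 = 3 - ⅐*27 = 3 - 27/7 = -6/7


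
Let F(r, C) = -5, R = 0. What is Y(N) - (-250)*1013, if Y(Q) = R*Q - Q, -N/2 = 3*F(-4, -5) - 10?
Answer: 253200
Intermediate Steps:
N = 50 (N = -2*(3*(-5) - 10) = -2*(-15 - 10) = -2*(-25) = 50)
Y(Q) = -Q (Y(Q) = 0*Q - Q = 0 - Q = -Q)
Y(N) - (-250)*1013 = -1*50 - (-250)*1013 = -50 - 1*(-253250) = -50 + 253250 = 253200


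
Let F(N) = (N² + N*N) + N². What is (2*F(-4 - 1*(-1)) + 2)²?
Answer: 3136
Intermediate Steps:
F(N) = 3*N² (F(N) = (N² + N²) + N² = 2*N² + N² = 3*N²)
(2*F(-4 - 1*(-1)) + 2)² = (2*(3*(-4 - 1*(-1))²) + 2)² = (2*(3*(-4 + 1)²) + 2)² = (2*(3*(-3)²) + 2)² = (2*(3*9) + 2)² = (2*27 + 2)² = (54 + 2)² = 56² = 3136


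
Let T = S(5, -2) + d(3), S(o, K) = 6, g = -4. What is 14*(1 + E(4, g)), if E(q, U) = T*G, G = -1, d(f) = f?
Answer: -112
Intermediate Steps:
T = 9 (T = 6 + 3 = 9)
E(q, U) = -9 (E(q, U) = 9*(-1) = -9)
14*(1 + E(4, g)) = 14*(1 - 9) = 14*(-8) = -112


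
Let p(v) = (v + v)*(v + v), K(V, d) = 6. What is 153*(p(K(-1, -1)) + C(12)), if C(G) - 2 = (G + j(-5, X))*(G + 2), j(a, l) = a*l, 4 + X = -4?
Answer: 133722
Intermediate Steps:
X = -8 (X = -4 - 4 = -8)
p(v) = 4*v² (p(v) = (2*v)*(2*v) = 4*v²)
C(G) = 2 + (2 + G)*(40 + G) (C(G) = 2 + (G - 5*(-8))*(G + 2) = 2 + (G + 40)*(2 + G) = 2 + (40 + G)*(2 + G) = 2 + (2 + G)*(40 + G))
153*(p(K(-1, -1)) + C(12)) = 153*(4*6² + (82 + 12² + 42*12)) = 153*(4*36 + (82 + 144 + 504)) = 153*(144 + 730) = 153*874 = 133722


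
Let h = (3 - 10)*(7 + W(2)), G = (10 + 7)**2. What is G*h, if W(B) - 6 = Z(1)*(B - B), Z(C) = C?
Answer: -26299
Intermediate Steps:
W(B) = 6 (W(B) = 6 + 1*(B - B) = 6 + 1*0 = 6 + 0 = 6)
G = 289 (G = 17**2 = 289)
h = -91 (h = (3 - 10)*(7 + 6) = -7*13 = -91)
G*h = 289*(-91) = -26299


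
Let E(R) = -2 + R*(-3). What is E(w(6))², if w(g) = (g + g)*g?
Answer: 47524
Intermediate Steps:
w(g) = 2*g² (w(g) = (2*g)*g = 2*g²)
E(R) = -2 - 3*R
E(w(6))² = (-2 - 6*6²)² = (-2 - 6*36)² = (-2 - 3*72)² = (-2 - 216)² = (-218)² = 47524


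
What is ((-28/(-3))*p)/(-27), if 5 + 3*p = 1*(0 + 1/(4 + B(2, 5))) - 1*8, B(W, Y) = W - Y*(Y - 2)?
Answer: 3304/2187 ≈ 1.5107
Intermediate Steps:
B(W, Y) = W - Y*(-2 + Y)
p = -118/27 (p = -5/3 + (1*(0 + 1/(4 + (2 - 1*5² + 2*5))) - 1*8)/3 = -5/3 + (1*(0 + 1/(4 + (2 - 1*25 + 10))) - 8)/3 = -5/3 + (1*(0 + 1/(4 + (2 - 25 + 10))) - 8)/3 = -5/3 + (1*(0 + 1/(4 - 13)) - 8)/3 = -5/3 + (1*(0 + 1/(-9)) - 8)/3 = -5/3 + (1*(0 - ⅑) - 8)/3 = -5/3 + (1*(-⅑) - 8)/3 = -5/3 + (-⅑ - 8)/3 = -5/3 + (⅓)*(-73/9) = -5/3 - 73/27 = -118/27 ≈ -4.3704)
((-28/(-3))*p)/(-27) = (-28/(-3)*(-118/27))/(-27) = (-28*(-⅓)*(-118/27))*(-1/27) = ((28/3)*(-118/27))*(-1/27) = -3304/81*(-1/27) = 3304/2187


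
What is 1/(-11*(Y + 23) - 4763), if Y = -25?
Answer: -1/4741 ≈ -0.00021093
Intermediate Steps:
1/(-11*(Y + 23) - 4763) = 1/(-11*(-25 + 23) - 4763) = 1/(-11*(-2) - 4763) = 1/(22 - 4763) = 1/(-4741) = -1/4741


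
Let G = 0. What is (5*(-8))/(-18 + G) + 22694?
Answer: 204266/9 ≈ 22696.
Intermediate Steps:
(5*(-8))/(-18 + G) + 22694 = (5*(-8))/(-18 + 0) + 22694 = -40/(-18) + 22694 = -40*(-1/18) + 22694 = 20/9 + 22694 = 204266/9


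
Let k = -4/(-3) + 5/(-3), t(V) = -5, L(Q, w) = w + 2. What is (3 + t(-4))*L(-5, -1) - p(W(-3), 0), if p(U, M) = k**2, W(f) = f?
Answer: -19/9 ≈ -2.1111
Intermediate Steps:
L(Q, w) = 2 + w
k = -1/3 (k = -4*(-1/3) + 5*(-1/3) = 4/3 - 5/3 = -1/3 ≈ -0.33333)
p(U, M) = 1/9 (p(U, M) = (-1/3)**2 = 1/9)
(3 + t(-4))*L(-5, -1) - p(W(-3), 0) = (3 - 5)*(2 - 1) - 1*1/9 = -2*1 - 1/9 = -2 - 1/9 = -19/9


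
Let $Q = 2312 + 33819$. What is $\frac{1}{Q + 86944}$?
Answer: $\frac{1}{123075} \approx 8.1251 \cdot 10^{-6}$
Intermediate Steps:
$Q = 36131$
$\frac{1}{Q + 86944} = \frac{1}{36131 + 86944} = \frac{1}{123075}$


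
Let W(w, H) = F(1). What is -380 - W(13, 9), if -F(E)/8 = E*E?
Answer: -372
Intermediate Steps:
F(E) = -8*E**2 (F(E) = -8*E*E = -8*E**2)
W(w, H) = -8 (W(w, H) = -8*1**2 = -8*1 = -8)
-380 - W(13, 9) = -380 - 1*(-8) = -380 + 8 = -372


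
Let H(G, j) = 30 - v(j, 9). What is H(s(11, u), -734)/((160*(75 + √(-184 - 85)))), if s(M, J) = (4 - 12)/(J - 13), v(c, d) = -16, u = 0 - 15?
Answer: 345/94304 - 23*I*√269/471520 ≈ 0.0036584 - 0.00080003*I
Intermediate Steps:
u = -15
s(M, J) = -8/(-13 + J)
H(G, j) = 46 (H(G, j) = 30 - 1*(-16) = 30 + 16 = 46)
H(s(11, u), -734)/((160*(75 + √(-184 - 85)))) = 46/((160*(75 + √(-184 - 85)))) = 46/((160*(75 + √(-269)))) = 46/((160*(75 + I*√269))) = 46/(12000 + 160*I*√269)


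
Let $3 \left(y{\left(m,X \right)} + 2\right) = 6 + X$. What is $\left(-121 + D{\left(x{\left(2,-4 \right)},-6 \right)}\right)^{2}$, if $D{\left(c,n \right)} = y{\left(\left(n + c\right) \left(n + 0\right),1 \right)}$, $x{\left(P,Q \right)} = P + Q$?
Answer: $\frac{131044}{9} \approx 14560.0$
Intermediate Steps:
$y{\left(m,X \right)} = \frac{X}{3}$ ($y{\left(m,X \right)} = -2 + \frac{6 + X}{3} = -2 + \left(2 + \frac{X}{3}\right) = \frac{X}{3}$)
$D{\left(c,n \right)} = \frac{1}{3}$ ($D{\left(c,n \right)} = \frac{1}{3} \cdot 1 = \frac{1}{3}$)
$\left(-121 + D{\left(x{\left(2,-4 \right)},-6 \right)}\right)^{2} = \left(-121 + \frac{1}{3}\right)^{2} = \left(- \frac{362}{3}\right)^{2} = \frac{131044}{9}$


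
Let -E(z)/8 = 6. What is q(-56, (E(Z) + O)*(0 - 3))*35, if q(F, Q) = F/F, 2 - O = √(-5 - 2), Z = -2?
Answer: 35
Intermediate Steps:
E(z) = -48 (E(z) = -8*6 = -48)
O = 2 - I*√7 (O = 2 - √(-5 - 2) = 2 - √(-7) = 2 - I*√7 ≈ 2.0 - 2.6458*I)
q(F, Q) = 1
q(-56, (E(Z) + O)*(0 - 3))*35 = 1*35 = 35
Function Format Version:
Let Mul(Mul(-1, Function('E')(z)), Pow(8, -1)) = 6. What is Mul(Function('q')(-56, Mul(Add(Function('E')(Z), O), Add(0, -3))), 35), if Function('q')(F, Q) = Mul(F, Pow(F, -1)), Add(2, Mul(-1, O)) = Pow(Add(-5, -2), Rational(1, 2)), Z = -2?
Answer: 35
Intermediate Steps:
Function('E')(z) = -48 (Function('E')(z) = Mul(-8, 6) = -48)
O = Add(2, Mul(-1, I, Pow(7, Rational(1, 2)))) (O = Add(2, Mul(-1, Pow(Add(-5, -2), Rational(1, 2)))) = Add(2, Mul(-1, Pow(-7, Rational(1, 2)))) = Add(2, Mul(-1, Mul(I, Pow(7, Rational(1, 2))))) = Add(2, Mul(-1, I, Pow(7, Rational(1, 2)))) ≈ Add(2.0000, Mul(-2.6458, I)))
Function('q')(F, Q) = 1
Mul(Function('q')(-56, Mul(Add(Function('E')(Z), O), Add(0, -3))), 35) = Mul(1, 35) = 35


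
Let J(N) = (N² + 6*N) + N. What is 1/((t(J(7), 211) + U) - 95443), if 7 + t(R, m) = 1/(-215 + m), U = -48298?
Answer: -4/574993 ≈ -6.9566e-6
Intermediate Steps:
J(N) = N² + 7*N
t(R, m) = -7 + 1/(-215 + m)
1/((t(J(7), 211) + U) - 95443) = 1/(((1506 - 7*211)/(-215 + 211) - 48298) - 95443) = 1/(((1506 - 1477)/(-4) - 48298) - 95443) = 1/((-¼*29 - 48298) - 95443) = 1/((-29/4 - 48298) - 95443) = 1/(-193221/4 - 95443) = 1/(-574993/4) = -4/574993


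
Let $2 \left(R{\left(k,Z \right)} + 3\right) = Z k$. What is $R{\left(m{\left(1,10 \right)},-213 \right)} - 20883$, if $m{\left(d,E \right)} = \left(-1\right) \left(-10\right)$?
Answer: $-21951$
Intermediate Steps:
$m{\left(d,E \right)} = 10$
$R{\left(k,Z \right)} = -3 + \frac{Z k}{2}$
$R{\left(m{\left(1,10 \right)},-213 \right)} - 20883 = \left(-3 + \frac{1}{2} \left(-213\right) 10\right) - 20883 = \left(-3 - 1065\right) - 20883 = -1068 - 20883 = -21951$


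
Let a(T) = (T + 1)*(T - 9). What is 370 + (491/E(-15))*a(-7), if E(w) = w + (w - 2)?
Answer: -1103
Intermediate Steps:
E(w) = -2 + 2*w (E(w) = w + (-2 + w) = -2 + 2*w)
a(T) = (1 + T)*(-9 + T)
370 + (491/E(-15))*a(-7) = 370 + (491/(-2 + 2*(-15)))*(-9 + (-7)**2 - 8*(-7)) = 370 + (491/(-2 - 30))*(-9 + 49 + 56) = 370 + (491/(-32))*96 = 370 + (491*(-1/32))*96 = 370 - 491/32*96 = 370 - 1473 = -1103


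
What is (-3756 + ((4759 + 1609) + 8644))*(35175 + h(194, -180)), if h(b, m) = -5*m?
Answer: 406060200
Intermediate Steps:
(-3756 + ((4759 + 1609) + 8644))*(35175 + h(194, -180)) = (-3756 + ((4759 + 1609) + 8644))*(35175 - 5*(-180)) = (-3756 + (6368 + 8644))*(35175 + 900) = (-3756 + 15012)*36075 = 11256*36075 = 406060200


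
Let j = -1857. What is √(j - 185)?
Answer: I*√2042 ≈ 45.188*I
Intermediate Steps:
√(j - 185) = √(-1857 - 185) = √(-2042) = I*√2042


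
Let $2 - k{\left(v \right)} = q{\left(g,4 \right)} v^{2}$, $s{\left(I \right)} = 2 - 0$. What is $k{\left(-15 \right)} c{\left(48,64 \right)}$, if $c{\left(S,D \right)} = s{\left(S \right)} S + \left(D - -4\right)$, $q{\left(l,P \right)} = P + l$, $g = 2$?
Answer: $-221072$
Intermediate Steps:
$s{\left(I \right)} = 2$ ($s{\left(I \right)} = 2 + 0 = 2$)
$c{\left(S,D \right)} = 4 + D + 2 S$ ($c{\left(S,D \right)} = 2 S + \left(D - -4\right) = 2 S + \left(D + 4\right) = 2 S + \left(4 + D\right) = 4 + D + 2 S$)
$k{\left(v \right)} = 2 - 6 v^{2}$ ($k{\left(v \right)} = 2 - \left(4 + 2\right) v^{2} = 2 - 6 v^{2}$)
$k{\left(-15 \right)} c{\left(48,64 \right)} = \left(2 - 6 \left(-15\right)^{2}\right) \left(4 + 64 + 2 \cdot 48\right) = \left(2 - 1350\right) \left(4 + 64 + 96\right) = \left(2 - 1350\right) 164 = \left(-1348\right) 164 = -221072$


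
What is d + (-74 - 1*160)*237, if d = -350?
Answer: -55808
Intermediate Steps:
d + (-74 - 1*160)*237 = -350 + (-74 - 1*160)*237 = -350 + (-74 - 160)*237 = -350 - 234*237 = -350 - 55458 = -55808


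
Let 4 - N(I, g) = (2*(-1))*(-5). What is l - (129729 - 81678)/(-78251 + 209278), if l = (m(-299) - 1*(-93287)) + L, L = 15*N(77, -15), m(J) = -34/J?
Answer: 280859673850/3013621 ≈ 93197.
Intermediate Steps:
N(I, g) = -6 (N(I, g) = 4 - 2*(-1)*(-5) = 4 - (-2)*(-5) = 4 - 1*10 = 4 - 10 = -6)
L = -90 (L = 15*(-6) = -90)
l = 27865937/299 (l = (-34/(-299) - 1*(-93287)) - 90 = (-34*(-1/299) + 93287) - 90 = (34/299 + 93287) - 90 = 27892847/299 - 90 = 27865937/299 ≈ 93197.)
l - (129729 - 81678)/(-78251 + 209278) = 27865937/299 - (129729 - 81678)/(-78251 + 209278) = 27865937/299 - 48051/131027 = 280859673850/3013621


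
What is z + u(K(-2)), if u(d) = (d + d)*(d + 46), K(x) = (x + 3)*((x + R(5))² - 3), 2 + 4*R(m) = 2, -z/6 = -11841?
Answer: 71140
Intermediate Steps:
z = 71046 (z = -6*(-11841) = 71046)
R(m) = 0 (R(m) = -½ + (¼)*2 = -½ + ½ = 0)
K(x) = (-3 + x²)*(3 + x) (K(x) = (x + 3)*((x + 0)² - 3) = (3 + x)*(x² - 3) = (3 + x)*(-3 + x²) = (-3 + x²)*(3 + x))
u(d) = 2*d*(46 + d) (u(d) = (2*d)*(46 + d) = 2*d*(46 + d))
z + u(K(-2)) = 71046 + 2*(-9 + (-2)³ - 3*(-2) + 3*(-2)²)*(46 + (-9 + (-2)³ - 3*(-2) + 3*(-2)²)) = 71046 + 2*(-9 - 8 + 6 + 3*4)*(46 + (-9 - 8 + 6 + 3*4)) = 71046 + 2*(-9 - 8 + 6 + 12)*(46 + (-9 - 8 + 6 + 12)) = 71046 + 2*1*(46 + 1) = 71046 + 2*1*47 = 71046 + 94 = 71140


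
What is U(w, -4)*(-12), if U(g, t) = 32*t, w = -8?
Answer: 1536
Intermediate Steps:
U(w, -4)*(-12) = (32*(-4))*(-12) = -128*(-12) = 1536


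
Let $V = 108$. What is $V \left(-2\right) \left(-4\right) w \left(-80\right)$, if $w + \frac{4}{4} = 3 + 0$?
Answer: $-138240$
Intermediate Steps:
$w = 2$ ($w = -1 + \left(3 + 0\right) = -1 + 3 = 2$)
$V \left(-2\right) \left(-4\right) w \left(-80\right) = 108 \left(-2\right) \left(-4\right) 2 \left(-80\right) = 108 \cdot 8 \cdot 2 \left(-80\right) = 108 \cdot 16 \left(-80\right) = 1728 \left(-80\right) = -138240$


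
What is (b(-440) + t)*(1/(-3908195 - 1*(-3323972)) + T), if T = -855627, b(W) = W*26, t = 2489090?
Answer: -1238520181712428300/584223 ≈ -2.1199e+12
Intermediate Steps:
b(W) = 26*W
(b(-440) + t)*(1/(-3908195 - 1*(-3323972)) + T) = (26*(-440) + 2489090)*(1/(-3908195 - 1*(-3323972)) - 855627) = (-11440 + 2489090)*(1/(-3908195 + 3323972) - 855627) = 2477650*(1/(-584223) - 855627) = 2477650*(-1/584223 - 855627) = 2477650*(-499876972822/584223) = -1238520181712428300/584223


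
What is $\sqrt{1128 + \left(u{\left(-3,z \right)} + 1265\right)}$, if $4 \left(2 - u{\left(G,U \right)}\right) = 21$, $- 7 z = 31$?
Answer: $\frac{11 \sqrt{79}}{2} \approx 48.885$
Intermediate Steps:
$z = - \frac{31}{7}$ ($z = \left(- \frac{1}{7}\right) 31 = - \frac{31}{7} \approx -4.4286$)
$u{\left(G,U \right)} = - \frac{13}{4}$ ($u{\left(G,U \right)} = 2 - \frac{21}{4} = - \frac{13}{4}$)
$\sqrt{1128 + \left(u{\left(-3,z \right)} + 1265\right)} = \sqrt{1128 + \left(- \frac{13}{4} + 1265\right)} = \sqrt{1128 + \frac{5047}{4}} = \sqrt{\frac{9559}{4}} = \frac{11 \sqrt{79}}{2}$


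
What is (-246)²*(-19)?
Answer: -1149804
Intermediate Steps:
(-246)²*(-19) = 60516*(-19) = -1149804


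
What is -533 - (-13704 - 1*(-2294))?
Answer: 10877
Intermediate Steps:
-533 - (-13704 - 1*(-2294)) = -533 - (-13704 + 2294) = -533 - 1*(-11410) = -533 + 11410 = 10877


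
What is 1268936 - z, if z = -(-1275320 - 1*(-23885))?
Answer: 17501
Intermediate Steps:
z = 1251435 (z = -(-1275320 + 23885) = -1*(-1251435) = 1251435)
1268936 - z = 1268936 - 1*1251435 = 1268936 - 1251435 = 17501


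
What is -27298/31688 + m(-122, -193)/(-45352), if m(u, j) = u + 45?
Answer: -154447365/179639272 ≈ -0.85976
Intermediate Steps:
m(u, j) = 45 + u
-27298/31688 + m(-122, -193)/(-45352) = -27298/31688 + (45 - 122)/(-45352) = -27298*1/31688 - 77*(-1/45352) = -13649/15844 + 77/45352 = -154447365/179639272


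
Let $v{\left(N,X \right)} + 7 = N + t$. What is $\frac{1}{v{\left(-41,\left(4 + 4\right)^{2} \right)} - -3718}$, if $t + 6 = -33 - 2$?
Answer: $\frac{1}{3629} \approx 0.00027556$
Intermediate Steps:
$t = -41$ ($t = -6 - 35 = -41$)
$v{\left(N,X \right)} = -48 + N$ ($v{\left(N,X \right)} = -7 + \left(N - 41\right) = -7 + \left(-41 + N\right) = -48 + N$)
$\frac{1}{v{\left(-41,\left(4 + 4\right)^{2} \right)} - -3718} = \frac{1}{\left(-48 - 41\right) - -3718} = \frac{1}{-89 + 3718} = \frac{1}{3629}$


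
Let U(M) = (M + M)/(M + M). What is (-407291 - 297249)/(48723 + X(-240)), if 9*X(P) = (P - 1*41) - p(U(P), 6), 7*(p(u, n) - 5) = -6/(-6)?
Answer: -22193010/1533773 ≈ -14.470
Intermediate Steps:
U(M) = 1 (U(M) = (2*M)/((2*M)) = (2*M)*(1/(2*M)) = 1)
p(u, n) = 36/7 (p(u, n) = 5 + (-6/(-6))/7 = 5 + (-6*(-⅙))/7 = 5 + (⅐)*1 = 5 + ⅐ = 36/7)
X(P) = -323/63 + P/9 (X(P) = ((P - 1*41) - 1*36/7)/9 = ((P - 41) - 36/7)/9 = ((-41 + P) - 36/7)/9 = (-323/7 + P)/9 = -323/63 + P/9)
(-407291 - 297249)/(48723 + X(-240)) = (-407291 - 297249)/(48723 + (-323/63 + (⅑)*(-240))) = -704540/(48723 + (-323/63 - 80/3)) = -704540/(48723 - 2003/63) = -704540/3067546/63 = -704540*63/3067546 = -22193010/1533773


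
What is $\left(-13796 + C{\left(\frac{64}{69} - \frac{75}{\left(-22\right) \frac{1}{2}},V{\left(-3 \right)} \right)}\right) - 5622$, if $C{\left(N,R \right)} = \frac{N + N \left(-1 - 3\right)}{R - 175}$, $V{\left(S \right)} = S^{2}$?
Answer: $- \frac{815511285}{41998} \approx -19418.0$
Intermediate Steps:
$C{\left(N,R \right)} = - \frac{3 N}{-175 + R}$ ($C{\left(N,R \right)} = \frac{N + N \left(-4\right)}{-175 + R} = \frac{N - 4 N}{-175 + R} = \frac{\left(-3\right) N}{-175 + R} = - \frac{3 N}{-175 + R}$)
$\left(-13796 + C{\left(\frac{64}{69} - \frac{75}{\left(-22\right) \frac{1}{2}},V{\left(-3 \right)} \right)}\right) - 5622 = \left(-13796 - \frac{3 \left(\frac{64}{69} - \frac{75}{\left(-22\right) \frac{1}{2}}\right)}{-175 + \left(-3\right)^{2}}\right) - 5622 = \left(-13796 - \frac{3 \left(64 \cdot \frac{1}{69} - \frac{75}{\left(-22\right) \frac{1}{2}}\right)}{-175 + 9}\right) - 5622 = \left(-13796 - \frac{3 \left(\frac{64}{69} - \frac{75}{-11}\right)}{-166}\right) - 5622 = \left(-13796 - 3 \left(\frac{64}{69} - - \frac{75}{11}\right) \left(- \frac{1}{166}\right)\right) - 5622 = \left(-13796 - 3 \left(\frac{64}{69} + \frac{75}{11}\right) \left(- \frac{1}{166}\right)\right) - 5622 = \left(-13796 - \frac{5879}{253} \left(- \frac{1}{166}\right)\right) - 5622 = \left(-13796 + \frac{5879}{41998}\right) - 5622 = - \frac{579398529}{41998} - 5622 = - \frac{815511285}{41998}$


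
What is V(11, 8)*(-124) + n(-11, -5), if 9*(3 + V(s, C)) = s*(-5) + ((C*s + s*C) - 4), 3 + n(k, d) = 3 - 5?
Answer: -1245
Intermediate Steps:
n(k, d) = -5 (n(k, d) = -3 + (3 - 5) = -3 - 2 = -5)
V(s, C) = -31/9 - 5*s/9 + 2*C*s/9 (V(s, C) = -3 + (s*(-5) + ((C*s + s*C) - 4))/9 = -3 + (-5*s + ((C*s + C*s) - 4))/9 = -3 + (-5*s + (2*C*s - 4))/9 = -3 + (-5*s + (-4 + 2*C*s))/9 = -3 + (-4 - 5*s + 2*C*s)/9 = -3 + (-4/9 - 5*s/9 + 2*C*s/9) = -31/9 - 5*s/9 + 2*C*s/9)
V(11, 8)*(-124) + n(-11, -5) = (-31/9 - 5/9*11 + (2/9)*8*11)*(-124) - 5 = (-31/9 - 55/9 + 176/9)*(-124) - 5 = 10*(-124) - 5 = -1240 - 5 = -1245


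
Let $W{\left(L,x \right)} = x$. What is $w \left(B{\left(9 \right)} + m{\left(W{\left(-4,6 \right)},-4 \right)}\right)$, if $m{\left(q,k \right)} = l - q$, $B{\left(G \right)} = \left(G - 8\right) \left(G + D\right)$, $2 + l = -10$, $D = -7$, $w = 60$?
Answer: $-960$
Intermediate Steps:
$l = -12$ ($l = -2 - 10 = -12$)
$B{\left(G \right)} = \left(-8 + G\right) \left(-7 + G\right)$ ($B{\left(G \right)} = \left(G - 8\right) \left(G - 7\right) = \left(-8 + G\right) \left(-7 + G\right)$)
$m{\left(q,k \right)} = -12 - q$
$w \left(B{\left(9 \right)} + m{\left(W{\left(-4,6 \right)},-4 \right)}\right) = 60 \left(\left(56 + 9^{2} - 135\right) - 18\right) = 60 \left(\left(56 + 81 - 135\right) - 18\right) = 60 \left(2 - 18\right) = 60 \left(-16\right) = -960$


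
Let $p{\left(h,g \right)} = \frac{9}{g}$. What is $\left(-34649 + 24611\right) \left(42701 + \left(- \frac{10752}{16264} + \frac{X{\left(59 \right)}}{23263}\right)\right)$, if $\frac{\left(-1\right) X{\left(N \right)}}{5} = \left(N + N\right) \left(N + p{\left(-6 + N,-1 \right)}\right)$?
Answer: $- \frac{20270698533694266}{47293679} \approx -4.2861 \cdot 10^{8}$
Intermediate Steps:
$X{\left(N \right)} = - 10 N \left(-9 + N\right)$ ($X{\left(N \right)} = - 5 \left(N + N\right) \left(N + \frac{9}{-1}\right) = - 5 \cdot 2 N \left(N + 9 \left(-1\right)\right) = - 5 \cdot 2 N \left(N - 9\right) = - 5 \cdot 2 N \left(-9 + N\right) = - 10 N \left(-9 + N\right)$)
$\left(-34649 + 24611\right) \left(42701 + \left(- \frac{10752}{16264} + \frac{X{\left(59 \right)}}{23263}\right)\right) = \left(-34649 + 24611\right) \left(42701 + \left(- \frac{10752}{16264} + \frac{10 \cdot 59 \left(9 - 59\right)}{23263}\right)\right) = - 10038 \left(42701 + \left(\left(-10752\right) \frac{1}{16264} + 10 \cdot 59 \left(9 - 59\right) \frac{1}{23263}\right)\right) = - 10038 \left(42701 + \left(- \frac{1344}{2033} + 10 \cdot 59 \left(-50\right) \frac{1}{23263}\right)\right) = - 10038 \left(42701 - \frac{91238972}{47293679}\right) = \left(-10038\right) \frac{2019396148007}{47293679} = - \frac{20270698533694266}{47293679}$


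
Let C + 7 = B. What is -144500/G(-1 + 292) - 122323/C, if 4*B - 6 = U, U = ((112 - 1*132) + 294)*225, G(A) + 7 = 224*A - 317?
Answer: -508009064/49964901 ≈ -10.167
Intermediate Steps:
G(A) = -324 + 224*A (G(A) = -7 + (224*A - 317) = -7 + (-317 + 224*A) = -324 + 224*A)
U = 61650 (U = ((112 - 132) + 294)*225 = (-20 + 294)*225 = 274*225 = 61650)
B = 15414 (B = 3/2 + (¼)*61650 = 3/2 + 30825/2 = 15414)
C = 15407 (C = -7 + 15414 = 15407)
-144500/G(-1 + 292) - 122323/C = -144500/(-324 + 224*(-1 + 292)) - 122323/15407 = -144500/(-324 + 224*291) - 122323*1/15407 = -144500/(-324 + 65184) - 122323/15407 = -144500/64860 - 122323/15407 = -144500*1/64860 - 122323/15407 = -7225/3243 - 122323/15407 = -508009064/49964901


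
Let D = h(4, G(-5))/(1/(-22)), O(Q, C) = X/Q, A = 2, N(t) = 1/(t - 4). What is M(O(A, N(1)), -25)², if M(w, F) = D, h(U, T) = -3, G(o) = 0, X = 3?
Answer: 4356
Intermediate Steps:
N(t) = 1/(-4 + t)
O(Q, C) = 3/Q
D = 66 (D = -3/(1/(-22)) = -3/(-1/22) = -3*(-22) = 66)
M(w, F) = 66
M(O(A, N(1)), -25)² = 66² = 4356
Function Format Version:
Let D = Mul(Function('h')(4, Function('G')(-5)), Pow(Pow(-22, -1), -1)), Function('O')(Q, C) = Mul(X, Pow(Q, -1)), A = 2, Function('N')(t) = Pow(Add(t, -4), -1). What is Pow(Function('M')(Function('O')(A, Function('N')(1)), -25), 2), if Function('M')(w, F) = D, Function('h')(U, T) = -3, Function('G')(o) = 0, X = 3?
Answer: 4356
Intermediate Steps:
Function('N')(t) = Pow(Add(-4, t), -1)
Function('O')(Q, C) = Mul(3, Pow(Q, -1))
D = 66 (D = Mul(-3, Pow(Pow(-22, -1), -1)) = Mul(-3, Pow(Rational(-1, 22), -1)) = Mul(-3, -22) = 66)
Function('M')(w, F) = 66
Pow(Function('M')(Function('O')(A, Function('N')(1)), -25), 2) = Pow(66, 2) = 4356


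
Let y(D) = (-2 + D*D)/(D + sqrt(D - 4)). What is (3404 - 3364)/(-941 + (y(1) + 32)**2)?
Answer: 80*(I + sqrt(3))/(102*sqrt(3) + 229*I) ≈ 0.51164 - 0.21036*I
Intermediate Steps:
y(D) = (-2 + D**2)/(D + sqrt(-4 + D))
(3404 - 3364)/(-941 + (y(1) + 32)**2) = (3404 - 3364)/(-941 + ((-2 + 1**2)/(1 + sqrt(-4 + 1)) + 32)**2) = 40/(-941 + ((-2 + 1)/(1 + sqrt(-3)) + 32)**2) = 40/(-941 + (-1/(1 + I*sqrt(3)) + 32)**2) = 40/(-941 + (32 - 1/(1 + I*sqrt(3)))**2)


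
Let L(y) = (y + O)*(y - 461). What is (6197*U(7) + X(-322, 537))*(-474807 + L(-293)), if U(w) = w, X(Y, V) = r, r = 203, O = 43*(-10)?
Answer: 3065339970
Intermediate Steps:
O = -430
X(Y, V) = 203
L(y) = (-461 + y)*(-430 + y) (L(y) = (y - 430)*(y - 461) = (-430 + y)*(-461 + y) = (-461 + y)*(-430 + y))
(6197*U(7) + X(-322, 537))*(-474807 + L(-293)) = (6197*7 + 203)*(-474807 + (198230 + (-293)**2 - 891*(-293))) = (43379 + 203)*(-474807 + (198230 + 85849 + 261063)) = 43582*(-474807 + 545142) = 43582*70335 = 3065339970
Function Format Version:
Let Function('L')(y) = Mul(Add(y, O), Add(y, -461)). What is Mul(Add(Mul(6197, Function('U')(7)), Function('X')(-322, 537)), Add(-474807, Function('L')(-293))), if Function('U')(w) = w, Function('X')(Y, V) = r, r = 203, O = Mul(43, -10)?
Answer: 3065339970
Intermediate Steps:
O = -430
Function('X')(Y, V) = 203
Function('L')(y) = Mul(Add(-461, y), Add(-430, y)) (Function('L')(y) = Mul(Add(y, -430), Add(y, -461)) = Mul(Add(-430, y), Add(-461, y)) = Mul(Add(-461, y), Add(-430, y)))
Mul(Add(Mul(6197, Function('U')(7)), Function('X')(-322, 537)), Add(-474807, Function('L')(-293))) = Mul(Add(Mul(6197, 7), 203), Add(-474807, Add(198230, Pow(-293, 2), Mul(-891, -293)))) = Mul(Add(43379, 203), Add(-474807, Add(198230, 85849, 261063))) = Mul(43582, Add(-474807, 545142)) = Mul(43582, 70335) = 3065339970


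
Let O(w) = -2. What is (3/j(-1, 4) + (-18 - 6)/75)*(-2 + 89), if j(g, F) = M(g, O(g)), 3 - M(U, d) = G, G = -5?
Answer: 957/200 ≈ 4.7850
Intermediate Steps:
M(U, d) = 8 (M(U, d) = 3 - 1*(-5) = 3 + 5 = 8)
j(g, F) = 8
(3/j(-1, 4) + (-18 - 6)/75)*(-2 + 89) = (3/8 + (-18 - 6)/75)*(-2 + 89) = (3*(⅛) - 24*1/75)*87 = (3/8 - 8/25)*87 = (11/200)*87 = 957/200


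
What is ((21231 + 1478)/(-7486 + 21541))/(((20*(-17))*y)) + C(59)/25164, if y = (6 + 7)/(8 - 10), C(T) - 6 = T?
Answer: 431741671/130272140700 ≈ 0.0033142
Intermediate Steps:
C(T) = 6 + T
y = -13/2 (y = 13/(-2) = 13*(-½) = -13/2 ≈ -6.5000)
((21231 + 1478)/(-7486 + 21541))/(((20*(-17))*y)) + C(59)/25164 = ((21231 + 1478)/(-7486 + 21541))/(((20*(-17))*(-13/2))) + (6 + 59)/25164 = (22709/14055)/((-340*(-13/2))) + 65*(1/25164) = (22709*(1/14055))/2210 + 65/25164 = (22709/14055)*(1/2210) + 65/25164 = 22709/31061550 + 65/25164 = 431741671/130272140700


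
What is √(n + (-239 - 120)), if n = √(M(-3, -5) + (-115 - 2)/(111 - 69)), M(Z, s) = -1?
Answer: √(-70364 + 14*I*√742)/14 ≈ 0.051345 + 18.947*I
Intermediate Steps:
n = I*√742/14 (n = √(-1 + (-115 - 2)/(111 - 69)) = √(-1 - 117/42) = √(-1 - 117*1/42) = √(-1 - 39/14) = √(-53/14) = I*√742/14 ≈ 1.9457*I)
√(n + (-239 - 120)) = √(I*√742/14 + (-239 - 120)) = √(I*√742/14 - 359) = √(-359 + I*√742/14)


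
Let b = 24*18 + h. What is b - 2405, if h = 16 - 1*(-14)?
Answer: -1943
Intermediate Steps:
h = 30 (h = 16 + 14 = 30)
b = 462 (b = 24*18 + 30 = 432 + 30 = 462)
b - 2405 = 462 - 2405 = -1943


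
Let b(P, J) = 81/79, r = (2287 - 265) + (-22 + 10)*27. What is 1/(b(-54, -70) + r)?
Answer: 79/134223 ≈ 0.00058857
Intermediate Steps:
r = 1698 (r = 2022 - 12*27 = 2022 - 324 = 1698)
b(P, J) = 81/79 (b(P, J) = 81*(1/79) = 81/79)
1/(b(-54, -70) + r) = 1/(81/79 + 1698) = 1/(134223/79) = 79/134223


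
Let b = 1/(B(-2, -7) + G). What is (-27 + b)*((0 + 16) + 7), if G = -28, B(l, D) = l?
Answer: -18653/30 ≈ -621.77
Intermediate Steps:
b = -1/30 (b = 1/(-2 - 28) = 1/(-30) = -1/30 ≈ -0.033333)
(-27 + b)*((0 + 16) + 7) = (-27 - 1/30)*((0 + 16) + 7) = -811*(16 + 7)/30 = -811/30*23 = -18653/30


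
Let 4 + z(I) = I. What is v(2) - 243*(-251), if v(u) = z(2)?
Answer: 60991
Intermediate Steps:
z(I) = -4 + I
v(u) = -2 (v(u) = -4 + 2 = -2)
v(2) - 243*(-251) = -2 - 243*(-251) = -2 + 60993 = 60991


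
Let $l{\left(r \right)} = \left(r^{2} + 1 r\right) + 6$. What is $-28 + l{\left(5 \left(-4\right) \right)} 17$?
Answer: $6534$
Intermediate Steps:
$l{\left(r \right)} = 6 + r + r^{2}$ ($l{\left(r \right)} = \left(r^{2} + r\right) + 6 = \left(r + r^{2}\right) + 6 = 6 + r + r^{2}$)
$-28 + l{\left(5 \left(-4\right) \right)} 17 = -28 + \left(6 + 5 \left(-4\right) + \left(5 \left(-4\right)\right)^{2}\right) 17 = -28 + \left(6 - 20 + \left(-20\right)^{2}\right) 17 = -28 + \left(6 - 20 + 400\right) 17 = -28 + 386 \cdot 17 = -28 + 6562 = 6534$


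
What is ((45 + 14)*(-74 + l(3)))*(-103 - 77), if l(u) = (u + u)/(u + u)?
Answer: 775260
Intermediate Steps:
l(u) = 1 (l(u) = (2*u)/((2*u)) = (2*u)*(1/(2*u)) = 1)
((45 + 14)*(-74 + l(3)))*(-103 - 77) = ((45 + 14)*(-74 + 1))*(-103 - 77) = (59*(-73))*(-180) = -4307*(-180) = 775260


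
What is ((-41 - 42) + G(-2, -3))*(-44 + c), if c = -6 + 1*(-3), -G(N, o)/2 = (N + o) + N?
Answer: 3657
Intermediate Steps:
G(N, o) = -4*N - 2*o (G(N, o) = -2*((N + o) + N) = -2*(o + 2*N) = -4*N - 2*o)
c = -9 (c = -6 - 3 = -9)
((-41 - 42) + G(-2, -3))*(-44 + c) = ((-41 - 42) + (-4*(-2) - 2*(-3)))*(-44 - 9) = (-83 + (8 + 6))*(-53) = (-83 + 14)*(-53) = -69*(-53) = 3657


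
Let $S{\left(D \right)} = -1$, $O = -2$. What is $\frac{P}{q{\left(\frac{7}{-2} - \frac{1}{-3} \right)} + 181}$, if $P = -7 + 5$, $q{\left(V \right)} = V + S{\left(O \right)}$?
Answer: $- \frac{12}{1061} \approx -0.01131$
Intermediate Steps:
$q{\left(V \right)} = -1 + V$ ($q{\left(V \right)} = V - 1 = -1 + V$)
$P = -2$
$\frac{P}{q{\left(\frac{7}{-2} - \frac{1}{-3} \right)} + 181} = \frac{1}{\left(-1 + \left(\frac{7}{-2} - \frac{1}{-3}\right)\right) + 181} \left(-2\right) = \frac{1}{\left(-1 + \left(7 \left(- \frac{1}{2}\right) - - \frac{1}{3}\right)\right) + 181} \left(-2\right) = \frac{1}{\left(-1 + \left(- \frac{7}{2} + \frac{1}{3}\right)\right) + 181} \left(-2\right) = \frac{1}{\left(-1 - \frac{19}{6}\right) + 181} \left(-2\right) = \frac{1}{- \frac{25}{6} + 181} \left(-2\right) = \frac{1}{\frac{1061}{6}} \left(-2\right) = \frac{6}{1061} \left(-2\right) = - \frac{12}{1061}$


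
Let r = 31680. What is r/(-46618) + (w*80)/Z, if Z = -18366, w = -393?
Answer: 6695720/6486259 ≈ 1.0323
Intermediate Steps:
r/(-46618) + (w*80)/Z = 31680/(-46618) - 393*80/(-18366) = 31680*(-1/46618) - 31440*(-1/18366) = -1440/2119 + 5240/3061 = 6695720/6486259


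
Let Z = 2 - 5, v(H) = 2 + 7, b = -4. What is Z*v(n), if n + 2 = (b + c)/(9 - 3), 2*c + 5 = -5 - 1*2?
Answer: -27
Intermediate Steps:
c = -6 (c = -5/2 + (-5 - 1*2)/2 = -5/2 + (-5 - 2)/2 = -5/2 + (1/2)*(-7) = -5/2 - 7/2 = -6)
n = -11/3 (n = -2 + (-4 - 6)/(9 - 3) = -2 - 10/6 = -2 - 10*1/6 = -2 - 5/3 = -11/3 ≈ -3.6667)
v(H) = 9
Z = -3
Z*v(n) = -3*9 = -27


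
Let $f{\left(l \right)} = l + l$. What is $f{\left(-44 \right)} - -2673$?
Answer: $2585$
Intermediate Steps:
$f{\left(l \right)} = 2 l$
$f{\left(-44 \right)} - -2673 = 2 \left(-44\right) - -2673 = -88 + 2673 = 2585$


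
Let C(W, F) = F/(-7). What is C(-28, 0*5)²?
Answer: 0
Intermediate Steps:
C(W, F) = -F/7 (C(W, F) = F*(-⅐) = -F/7)
C(-28, 0*5)² = (-0*5)² = (-⅐*0)² = 0² = 0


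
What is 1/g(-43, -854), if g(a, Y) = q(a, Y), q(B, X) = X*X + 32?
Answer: 1/729348 ≈ 1.3711e-6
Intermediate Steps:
q(B, X) = 32 + X² (q(B, X) = X² + 32 = 32 + X²)
g(a, Y) = 32 + Y²
1/g(-43, -854) = 1/(32 + (-854)²) = 1/(32 + 729316) = 1/729348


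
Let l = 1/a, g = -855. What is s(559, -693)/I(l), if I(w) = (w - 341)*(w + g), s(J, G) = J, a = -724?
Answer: 22539568/11755923045 ≈ 0.0019173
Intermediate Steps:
l = -1/724 (l = 1/(-724) = -1/724 ≈ -0.0013812)
I(w) = (-855 + w)*(-341 + w) (I(w) = (w - 341)*(w - 855) = (-341 + w)*(-855 + w) = (-855 + w)*(-341 + w))
s(559, -693)/I(l) = 559/(291555 + (-1/724)² - 1196*(-1/724)) = 559/(291555 + 1/524176 + 299/181) = 559/(152826999585/524176) = 559*(524176/152826999585) = 22539568/11755923045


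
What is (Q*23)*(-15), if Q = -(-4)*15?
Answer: -20700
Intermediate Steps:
Q = 60 (Q = -1*(-60) = 60)
(Q*23)*(-15) = (60*23)*(-15) = 1380*(-15) = -20700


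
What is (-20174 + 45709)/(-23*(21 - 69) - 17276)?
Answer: -25535/16172 ≈ -1.5790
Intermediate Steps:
(-20174 + 45709)/(-23*(21 - 69) - 17276) = 25535/(-23*(-48) - 17276) = 25535/(1104 - 17276) = 25535/(-16172) = 25535*(-1/16172) = -25535/16172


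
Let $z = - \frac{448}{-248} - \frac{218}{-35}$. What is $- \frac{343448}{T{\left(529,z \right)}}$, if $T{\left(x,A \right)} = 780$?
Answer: $- \frac{85862}{195} \approx -440.32$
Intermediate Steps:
$z = \frac{8718}{1085}$ ($z = \left(-448\right) \left(- \frac{1}{248}\right) - - \frac{218}{35} = \frac{56}{31} + \frac{218}{35} = \frac{8718}{1085} \approx 8.035$)
$- \frac{343448}{T{\left(529,z \right)}} = - \frac{343448}{780} = \left(-343448\right) \frac{1}{780} = - \frac{85862}{195}$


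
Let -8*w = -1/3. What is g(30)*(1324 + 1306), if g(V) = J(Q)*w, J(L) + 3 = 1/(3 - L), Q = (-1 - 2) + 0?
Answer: -22355/72 ≈ -310.49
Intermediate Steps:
Q = -3 (Q = -3 + 0 = -3)
w = 1/24 (w = -(-1)/(8*3) = -⅛*(-⅓) = 1/24 ≈ 0.041667)
J(L) = -3 + 1/(3 - L)
g(V) = -17/144 (g(V) = ((8 - 3*(-3))/(-3 - 3))*(1/24) = ((8 + 9)/(-6))*(1/24) = -⅙*17*(1/24) = -17/6*1/24 = -17/144)
g(30)*(1324 + 1306) = -17*(1324 + 1306)/144 = -17/144*2630 = -22355/72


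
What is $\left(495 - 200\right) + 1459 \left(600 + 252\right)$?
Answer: $1243363$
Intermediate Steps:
$\left(495 - 200\right) + 1459 \left(600 + 252\right) = 295 + 1459 \cdot 852 = 295 + 1243068 = 1243363$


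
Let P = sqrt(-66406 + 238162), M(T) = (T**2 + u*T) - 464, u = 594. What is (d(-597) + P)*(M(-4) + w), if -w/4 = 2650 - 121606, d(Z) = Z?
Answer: -282381000 + 2838000*sqrt(4771) ≈ -8.6353e+7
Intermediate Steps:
M(T) = -464 + T**2 + 594*T (M(T) = (T**2 + 594*T) - 464 = -464 + T**2 + 594*T)
w = 475824 (w = -4*(2650 - 121606) = -4*(-118956) = 475824)
P = 6*sqrt(4771) (P = sqrt(171756) = 6*sqrt(4771) ≈ 414.43)
(d(-597) + P)*(M(-4) + w) = (-597 + 6*sqrt(4771))*((-464 + (-4)**2 + 594*(-4)) + 475824) = (-597 + 6*sqrt(4771))*((-464 + 16 - 2376) + 475824) = (-597 + 6*sqrt(4771))*(-2824 + 475824) = (-597 + 6*sqrt(4771))*473000 = -282381000 + 2838000*sqrt(4771)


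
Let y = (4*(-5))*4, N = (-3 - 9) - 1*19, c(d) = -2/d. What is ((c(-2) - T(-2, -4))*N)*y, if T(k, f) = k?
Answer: 7440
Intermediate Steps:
N = -31 (N = -12 - 19 = -31)
y = -80 (y = -20*4 = -80)
((c(-2) - T(-2, -4))*N)*y = ((-2/(-2) - 1*(-2))*(-31))*(-80) = ((-2*(-1/2) + 2)*(-31))*(-80) = ((1 + 2)*(-31))*(-80) = (3*(-31))*(-80) = -93*(-80) = 7440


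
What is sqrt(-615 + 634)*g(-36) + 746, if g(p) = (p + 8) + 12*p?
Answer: 746 - 460*sqrt(19) ≈ -1259.1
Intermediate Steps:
g(p) = 8 + 13*p (g(p) = (8 + p) + 12*p = 8 + 13*p)
sqrt(-615 + 634)*g(-36) + 746 = sqrt(-615 + 634)*(8 + 13*(-36)) + 746 = sqrt(19)*(8 - 468) + 746 = sqrt(19)*(-460) + 746 = -460*sqrt(19) + 746 = 746 - 460*sqrt(19)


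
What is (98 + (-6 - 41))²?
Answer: 2601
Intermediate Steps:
(98 + (-6 - 41))² = (98 - 47)² = 51² = 2601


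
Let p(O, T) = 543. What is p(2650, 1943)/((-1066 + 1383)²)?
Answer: 543/100489 ≈ 0.0054036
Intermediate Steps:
p(2650, 1943)/((-1066 + 1383)²) = 543/((-1066 + 1383)²) = 543/(317²) = 543/100489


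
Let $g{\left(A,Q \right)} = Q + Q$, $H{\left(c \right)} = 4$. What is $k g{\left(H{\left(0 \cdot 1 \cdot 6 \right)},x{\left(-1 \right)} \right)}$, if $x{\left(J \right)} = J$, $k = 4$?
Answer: $-8$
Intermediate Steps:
$g{\left(A,Q \right)} = 2 Q$
$k g{\left(H{\left(0 \cdot 1 \cdot 6 \right)},x{\left(-1 \right)} \right)} = 4 \cdot 2 \left(-1\right) = 4 \left(-2\right) = -8$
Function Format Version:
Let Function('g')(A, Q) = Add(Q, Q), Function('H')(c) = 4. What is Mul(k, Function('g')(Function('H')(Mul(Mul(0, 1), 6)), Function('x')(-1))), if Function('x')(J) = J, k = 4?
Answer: -8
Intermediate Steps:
Function('g')(A, Q) = Mul(2, Q)
Mul(k, Function('g')(Function('H')(Mul(Mul(0, 1), 6)), Function('x')(-1))) = Mul(4, Mul(2, -1)) = Mul(4, -2) = -8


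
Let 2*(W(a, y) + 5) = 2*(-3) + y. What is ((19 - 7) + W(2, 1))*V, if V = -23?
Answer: -207/2 ≈ -103.50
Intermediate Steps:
W(a, y) = -8 + y/2 (W(a, y) = -5 + (2*(-3) + y)/2 = -5 + (-6 + y)/2 = -5 + (-3 + y/2) = -8 + y/2)
((19 - 7) + W(2, 1))*V = ((19 - 7) + (-8 + (1/2)*1))*(-23) = (12 + (-8 + 1/2))*(-23) = (12 - 15/2)*(-23) = (9/2)*(-23) = -207/2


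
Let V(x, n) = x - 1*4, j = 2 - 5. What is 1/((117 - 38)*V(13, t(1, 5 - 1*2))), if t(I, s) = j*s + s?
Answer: 1/711 ≈ 0.0014065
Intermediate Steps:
j = -3
t(I, s) = -2*s (t(I, s) = -3*s + s = -2*s)
V(x, n) = -4 + x (V(x, n) = x - 4 = -4 + x)
1/((117 - 38)*V(13, t(1, 5 - 1*2))) = 1/((117 - 38)*(-4 + 13)) = 1/(79*9) = 1/711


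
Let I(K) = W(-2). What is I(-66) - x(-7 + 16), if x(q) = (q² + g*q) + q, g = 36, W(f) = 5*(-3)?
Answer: -429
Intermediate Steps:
W(f) = -15
I(K) = -15
x(q) = q² + 37*q (x(q) = (q² + 36*q) + q = q² + 37*q)
I(-66) - x(-7 + 16) = -15 - (-7 + 16)*(37 + (-7 + 16)) = -15 - 9*(37 + 9) = -15 - 9*46 = -15 - 1*414 = -15 - 414 = -429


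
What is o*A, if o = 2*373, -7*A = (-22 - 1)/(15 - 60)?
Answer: -17158/315 ≈ -54.470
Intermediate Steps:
A = -23/315 (A = -(-22 - 1)/(7*(15 - 60)) = -(-23)/(7*(-45)) = -(-23)*(-1)/(7*45) = -1/7*23/45 = -23/315 ≈ -0.073016)
o = 746
o*A = 746*(-23/315) = -17158/315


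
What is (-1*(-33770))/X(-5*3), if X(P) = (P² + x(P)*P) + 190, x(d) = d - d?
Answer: 6754/83 ≈ 81.374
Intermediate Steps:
x(d) = 0
X(P) = 190 + P² (X(P) = (P² + 0*P) + 190 = (P² + 0) + 190 = P² + 190 = 190 + P²)
(-1*(-33770))/X(-5*3) = (-1*(-33770))/(190 + (-5*3)²) = 33770/(190 + (-15)²) = 33770/(190 + 225) = 33770/415 = 33770*(1/415) = 6754/83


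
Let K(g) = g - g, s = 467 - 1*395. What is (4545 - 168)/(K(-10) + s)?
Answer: 1459/24 ≈ 60.792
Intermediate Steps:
s = 72 (s = 467 - 395 = 72)
K(g) = 0
(4545 - 168)/(K(-10) + s) = (4545 - 168)/(0 + 72) = 4377/72 = 4377*(1/72) = 1459/24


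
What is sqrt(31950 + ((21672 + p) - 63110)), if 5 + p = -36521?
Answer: I*sqrt(46014) ≈ 214.51*I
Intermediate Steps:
p = -36526 (p = -5 - 36521 = -36526)
sqrt(31950 + ((21672 + p) - 63110)) = sqrt(31950 + ((21672 - 36526) - 63110)) = sqrt(31950 + (-14854 - 63110)) = sqrt(31950 - 77964) = sqrt(-46014) = I*sqrt(46014)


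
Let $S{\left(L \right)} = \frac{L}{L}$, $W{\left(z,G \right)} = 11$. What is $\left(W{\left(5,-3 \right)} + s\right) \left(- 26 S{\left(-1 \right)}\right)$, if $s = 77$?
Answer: $-2288$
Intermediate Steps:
$S{\left(L \right)} = 1$
$\left(W{\left(5,-3 \right)} + s\right) \left(- 26 S{\left(-1 \right)}\right) = \left(11 + 77\right) \left(\left(-26\right) 1\right) = 88 \left(-26\right) = -2288$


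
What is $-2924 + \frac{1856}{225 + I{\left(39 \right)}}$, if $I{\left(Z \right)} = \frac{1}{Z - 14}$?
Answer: $- \frac{282828}{97} \approx -2915.8$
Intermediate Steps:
$I{\left(Z \right)} = \frac{1}{-14 + Z}$
$-2924 + \frac{1856}{225 + I{\left(39 \right)}} = -2924 + \frac{1856}{225 + \frac{1}{-14 + 39}} = -2924 + \frac{1856}{225 + \frac{1}{25}} = -2924 + \frac{1856}{\frac{5626}{25}} = -2924 + 1856 \cdot \frac{25}{5626} = -2924 + \frac{800}{97} = - \frac{282828}{97}$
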